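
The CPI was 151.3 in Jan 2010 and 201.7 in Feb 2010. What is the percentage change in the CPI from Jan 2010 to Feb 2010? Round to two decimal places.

33.31%

Change = (201.7 − 151.3) / 151.3 × 100
       = 50.4 / 151.3 × 100 = 33.3113%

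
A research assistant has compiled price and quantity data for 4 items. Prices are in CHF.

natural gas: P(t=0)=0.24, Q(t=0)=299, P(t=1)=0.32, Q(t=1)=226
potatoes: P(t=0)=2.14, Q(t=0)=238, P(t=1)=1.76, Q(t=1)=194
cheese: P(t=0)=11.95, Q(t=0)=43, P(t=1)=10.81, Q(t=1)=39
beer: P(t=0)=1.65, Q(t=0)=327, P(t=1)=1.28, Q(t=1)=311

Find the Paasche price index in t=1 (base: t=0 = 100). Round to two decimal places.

85.15

Paasche price index uses current-period quantities as weights.
ΣP(t=1)·Q(t=1) = 0.32×226 + 1.76×194 + 10.81×39 + 1.28×311 = 72.32 + 341.44 + 421.59 + 398.08 = 1233.43
ΣP(t=0)·Q(t=1) = 0.24×226 + 2.14×194 + 11.95×39 + 1.65×311 = 54.24 + 415.16 + 466.05 + 513.15 = 1448.6
Index = 1233.43 / 1448.6 × 100 = 85.1463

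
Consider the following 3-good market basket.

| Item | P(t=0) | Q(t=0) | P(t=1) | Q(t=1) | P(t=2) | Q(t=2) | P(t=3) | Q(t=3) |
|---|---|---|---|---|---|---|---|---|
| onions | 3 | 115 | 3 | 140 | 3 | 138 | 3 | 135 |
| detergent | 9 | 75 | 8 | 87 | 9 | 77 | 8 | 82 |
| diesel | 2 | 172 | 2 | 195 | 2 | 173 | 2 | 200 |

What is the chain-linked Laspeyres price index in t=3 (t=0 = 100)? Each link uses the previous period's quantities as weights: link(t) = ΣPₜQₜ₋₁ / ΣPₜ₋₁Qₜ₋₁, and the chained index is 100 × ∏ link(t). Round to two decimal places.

94.66

Link t=0→t=1:
ΣP(t=1)Q(t=0) = 3×115 + 8×75 + 2×172 = 345 + 600 + 344 = 1289
ΣP(t=0)Q(t=0) = 3×115 + 9×75 + 2×172 = 345 + 675 + 344 = 1364
link = 1289/1364 = 0.945015
Link t=1→t=2:
ΣP(t=2)Q(t=1) = 3×140 + 9×87 + 2×195 = 420 + 783 + 390 = 1593
ΣP(t=1)Q(t=1) = 3×140 + 8×87 + 2×195 = 420 + 696 + 390 = 1506
link = 1593/1506 = 1.057769
Link t=2→t=3:
ΣP(t=3)Q(t=2) = 3×138 + 8×77 + 2×173 = 414 + 616 + 346 = 1376
ΣP(t=2)Q(t=2) = 3×138 + 9×77 + 2×173 = 414 + 693 + 346 = 1453
link = 1376/1453 = 0.947006
Chained index = 100 × 0.945015 × 1.057769 × 0.947006 = 94.6634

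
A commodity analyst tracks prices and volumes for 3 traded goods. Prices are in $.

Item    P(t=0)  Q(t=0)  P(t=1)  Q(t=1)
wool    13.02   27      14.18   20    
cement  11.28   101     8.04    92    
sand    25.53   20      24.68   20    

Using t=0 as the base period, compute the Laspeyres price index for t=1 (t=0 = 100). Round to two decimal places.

84.37

Laspeyres price index uses base-period quantities as weights.
ΣP(t=1)·Q(t=0) = 14.18×27 + 8.04×101 + 24.68×20 = 382.86 + 812.04 + 493.6 = 1688.5
ΣP(t=0)·Q(t=0) = 13.02×27 + 11.28×101 + 25.53×20 = 351.54 + 1139.28 + 510.6 = 2001.42
Index = 1688.5 / 2001.42 × 100 = 84.3651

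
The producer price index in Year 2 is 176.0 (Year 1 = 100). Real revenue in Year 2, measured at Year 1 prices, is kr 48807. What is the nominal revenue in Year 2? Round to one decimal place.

85900.3

Nominal = Real × (Index/100) = 48807 × (176.0/100)
        = 48807 × 1.760 = 85900.3200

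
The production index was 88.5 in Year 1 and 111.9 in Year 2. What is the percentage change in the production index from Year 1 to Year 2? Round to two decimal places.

Change = (111.9 − 88.5) / 88.5 × 100
       = 23.4 / 88.5 × 100 = 26.4407%

26.44%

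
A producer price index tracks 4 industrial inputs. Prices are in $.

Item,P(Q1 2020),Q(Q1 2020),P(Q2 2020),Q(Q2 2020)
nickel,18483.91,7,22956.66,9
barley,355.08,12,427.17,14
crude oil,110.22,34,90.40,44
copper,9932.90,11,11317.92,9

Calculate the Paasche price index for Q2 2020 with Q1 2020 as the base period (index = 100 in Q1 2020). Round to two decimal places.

119.90

Paasche price index uses current-period quantities as weights.
ΣP(Q2 2020)·Q(Q2 2020) = 22956.66×9 + 427.17×14 + 90.40×44 + 11317.92×9 = 206609.94 + 5980.38 + 3977.6 + 101861.28 = 318429.2
ΣP(Q1 2020)·Q(Q2 2020) = 18483.91×9 + 355.08×14 + 110.22×44 + 9932.90×9 = 166355.19 + 4971.12 + 4849.68 + 89396.1 = 265572.09
Index = 318429.2 / 265572.09 × 100 = 119.9031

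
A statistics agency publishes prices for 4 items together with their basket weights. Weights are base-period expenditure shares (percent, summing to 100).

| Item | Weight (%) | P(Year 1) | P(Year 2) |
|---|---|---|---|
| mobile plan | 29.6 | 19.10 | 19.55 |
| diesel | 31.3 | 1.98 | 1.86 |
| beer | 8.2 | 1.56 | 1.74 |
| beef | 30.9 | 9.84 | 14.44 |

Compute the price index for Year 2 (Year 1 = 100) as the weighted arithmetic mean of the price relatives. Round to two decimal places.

mobile plan: 29.6 × (19.55/19.10) = 29.6 × 1.023560 = 30.2974
diesel: 31.3 × (1.86/1.98) = 31.3 × 0.939394 = 29.4030
beer: 8.2 × (1.74/1.56) = 8.2 × 1.115385 = 9.1462
beef: 30.9 × (14.44/9.84) = 30.9 × 1.467480 = 45.3451
Index = Σ wᵢ·(p₁ᵢ/p₀ᵢ) = 30.2974 + 29.4030 + 9.1462 + 45.3451 = 114.1917

114.19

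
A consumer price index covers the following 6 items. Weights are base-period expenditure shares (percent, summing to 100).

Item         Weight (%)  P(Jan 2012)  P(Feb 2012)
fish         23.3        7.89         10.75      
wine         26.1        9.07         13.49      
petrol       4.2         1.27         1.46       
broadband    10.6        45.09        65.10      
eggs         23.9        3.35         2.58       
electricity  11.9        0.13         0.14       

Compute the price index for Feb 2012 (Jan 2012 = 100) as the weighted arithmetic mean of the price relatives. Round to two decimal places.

121.92

fish: 23.3 × (10.75/7.89) = 23.3 × 1.362484 = 31.7459
wine: 26.1 × (13.49/9.07) = 26.1 × 1.487321 = 38.8191
petrol: 4.2 × (1.46/1.27) = 4.2 × 1.149606 = 4.8283
broadband: 10.6 × (65.10/45.09) = 10.6 × 1.443779 = 15.3041
eggs: 23.9 × (2.58/3.35) = 23.9 × 0.770149 = 18.4066
electricity: 11.9 × (0.14/0.13) = 11.9 × 1.076923 = 12.8154
Index = Σ wᵢ·(p₁ᵢ/p₀ᵢ) = 31.7459 + 38.8191 + 4.8283 + 15.3041 + 18.4066 + 12.8154 = 121.9193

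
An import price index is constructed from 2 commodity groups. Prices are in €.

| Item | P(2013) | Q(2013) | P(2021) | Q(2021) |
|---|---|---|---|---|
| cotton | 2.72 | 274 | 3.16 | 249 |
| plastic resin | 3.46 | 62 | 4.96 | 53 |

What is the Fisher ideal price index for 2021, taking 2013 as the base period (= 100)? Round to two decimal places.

122.11

Laspeyres component (base-period weights):
ΣP(2021)Q(2013) = 3.16×274 + 4.96×62 = 865.84 + 307.52 = 1173.36
ΣP(2013)Q(2013) = 2.72×274 + 3.46×62 = 745.28 + 214.52 = 959.8
L = 1173.36 / 959.8 × 100 = 122.2505
Paasche component (current-period weights):
ΣP(2021)Q(2021) = 3.16×249 + 4.96×53 = 786.84 + 262.88 = 1049.72
ΣP(2013)Q(2021) = 2.72×249 + 3.46×53 = 677.28 + 183.38 = 860.66
P = 1049.72 / 860.66 × 100 = 121.9669
Fisher = √(L × P) = √(122.2505 × 121.9669) = 122.1086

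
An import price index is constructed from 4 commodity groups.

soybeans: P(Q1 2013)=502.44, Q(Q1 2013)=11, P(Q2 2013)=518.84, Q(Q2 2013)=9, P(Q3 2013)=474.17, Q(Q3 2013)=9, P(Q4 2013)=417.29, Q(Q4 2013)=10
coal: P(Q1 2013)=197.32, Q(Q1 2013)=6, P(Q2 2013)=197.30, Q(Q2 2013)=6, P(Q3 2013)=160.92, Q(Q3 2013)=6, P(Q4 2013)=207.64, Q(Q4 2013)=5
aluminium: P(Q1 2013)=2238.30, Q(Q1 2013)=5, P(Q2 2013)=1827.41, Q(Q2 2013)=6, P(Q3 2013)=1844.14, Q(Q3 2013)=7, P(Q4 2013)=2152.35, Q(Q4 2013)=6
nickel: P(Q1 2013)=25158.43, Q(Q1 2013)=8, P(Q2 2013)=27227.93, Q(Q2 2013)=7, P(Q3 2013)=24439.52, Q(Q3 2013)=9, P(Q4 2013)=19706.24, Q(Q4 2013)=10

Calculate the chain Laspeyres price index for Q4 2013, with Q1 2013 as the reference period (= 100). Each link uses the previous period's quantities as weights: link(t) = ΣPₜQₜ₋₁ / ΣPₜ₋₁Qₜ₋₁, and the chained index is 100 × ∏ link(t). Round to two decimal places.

79.92

Link Q1 2013→Q2 2013:
ΣP(Q2 2013)Q(Q1 2013) = 518.84×11 + 197.30×6 + 1827.41×5 + 27227.93×8 = 5707.24 + 1183.8 + 9137.05 + 217823.44 = 233851.53
ΣP(Q1 2013)Q(Q1 2013) = 502.44×11 + 197.32×6 + 2238.30×5 + 25158.43×8 = 5526.84 + 1183.92 + 11191.5 + 201267.44 = 219169.7
link = 233851.53/219169.7 = 1.066988
Link Q2 2013→Q3 2013:
ΣP(Q3 2013)Q(Q2 2013) = 474.17×9 + 160.92×6 + 1844.14×6 + 24439.52×7 = 4267.53 + 965.52 + 11064.84 + 171076.64 = 187374.53
ΣP(Q2 2013)Q(Q2 2013) = 518.84×9 + 197.30×6 + 1827.41×6 + 27227.93×7 = 4669.56 + 1183.8 + 10964.46 + 190595.51 = 207413.33
link = 187374.53/207413.33 = 0.903387
Link Q3 2013→Q4 2013:
ΣP(Q4 2013)Q(Q3 2013) = 417.29×9 + 207.64×6 + 2152.35×7 + 19706.24×9 = 3755.61 + 1245.84 + 15066.45 + 177356.16 = 197424.06
ΣP(Q3 2013)Q(Q3 2013) = 474.17×9 + 160.92×6 + 1844.14×7 + 24439.52×9 = 4267.53 + 965.52 + 12908.98 + 219955.68 = 238097.71
link = 197424.06/238097.71 = 0.829172
Chained index = 100 × 1.066988 × 0.903387 × 0.829172 = 79.9242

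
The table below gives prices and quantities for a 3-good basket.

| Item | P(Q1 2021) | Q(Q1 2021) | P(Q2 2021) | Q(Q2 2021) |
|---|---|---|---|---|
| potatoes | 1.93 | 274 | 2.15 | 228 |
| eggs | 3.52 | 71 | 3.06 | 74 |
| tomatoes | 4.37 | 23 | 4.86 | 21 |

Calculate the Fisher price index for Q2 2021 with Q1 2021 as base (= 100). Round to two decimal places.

Laspeyres component (base-period weights):
ΣP(Q2 2021)Q(Q1 2021) = 2.15×274 + 3.06×71 + 4.86×23 = 589.1 + 217.26 + 111.78 = 918.14
ΣP(Q1 2021)Q(Q1 2021) = 1.93×274 + 3.52×71 + 4.37×23 = 528.82 + 249.92 + 100.51 = 879.25
L = 918.14 / 879.25 × 100 = 104.4231
Paasche component (current-period weights):
ΣP(Q2 2021)Q(Q2 2021) = 2.15×228 + 3.06×74 + 4.86×21 = 490.2 + 226.44 + 102.06 = 818.7
ΣP(Q1 2021)Q(Q2 2021) = 1.93×228 + 3.52×74 + 4.37×21 = 440.04 + 260.48 + 91.77 = 792.29
P = 818.7 / 792.29 × 100 = 103.3334
Fisher = √(L × P) = √(104.4231 × 103.3334) = 103.8768

103.88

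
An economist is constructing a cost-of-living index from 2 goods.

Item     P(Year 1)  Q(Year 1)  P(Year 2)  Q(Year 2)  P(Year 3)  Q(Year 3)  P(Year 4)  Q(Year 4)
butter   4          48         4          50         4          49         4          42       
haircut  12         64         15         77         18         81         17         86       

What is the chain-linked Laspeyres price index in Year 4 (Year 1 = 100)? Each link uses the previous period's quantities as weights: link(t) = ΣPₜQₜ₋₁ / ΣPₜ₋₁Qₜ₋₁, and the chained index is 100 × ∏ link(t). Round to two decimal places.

Link Year 1→Year 2:
ΣP(Year 2)Q(Year 1) = 4×48 + 15×64 = 192 + 960 = 1152
ΣP(Year 1)Q(Year 1) = 4×48 + 12×64 = 192 + 768 = 960
link = 1152/960 = 1.200000
Link Year 2→Year 3:
ΣP(Year 3)Q(Year 2) = 4×50 + 18×77 = 200 + 1386 = 1586
ΣP(Year 2)Q(Year 2) = 4×50 + 15×77 = 200 + 1155 = 1355
link = 1586/1355 = 1.170480
Link Year 3→Year 4:
ΣP(Year 4)Q(Year 3) = 4×49 + 17×81 = 196 + 1377 = 1573
ΣP(Year 3)Q(Year 3) = 4×49 + 18×81 = 196 + 1458 = 1654
link = 1573/1654 = 0.951028
Chained index = 100 × 1.200000 × 1.170480 × 0.951028 = 133.5791

133.58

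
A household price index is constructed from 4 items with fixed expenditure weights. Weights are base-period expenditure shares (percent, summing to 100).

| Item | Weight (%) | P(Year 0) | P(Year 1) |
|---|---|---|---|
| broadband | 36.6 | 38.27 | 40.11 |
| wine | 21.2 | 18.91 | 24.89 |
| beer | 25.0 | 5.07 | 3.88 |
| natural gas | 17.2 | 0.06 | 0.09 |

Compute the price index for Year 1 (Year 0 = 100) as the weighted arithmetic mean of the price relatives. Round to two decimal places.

broadband: 36.6 × (40.11/38.27) = 36.6 × 1.048079 = 38.3597
wine: 21.2 × (24.89/18.91) = 21.2 × 1.316235 = 27.9042
beer: 25.0 × (3.88/5.07) = 25.0 × 0.765286 = 19.1321
natural gas: 17.2 × (0.09/0.06) = 17.2 × 1.500000 = 25.8000
Index = Σ wᵢ·(p₁ᵢ/p₀ᵢ) = 38.3597 + 27.9042 + 19.1321 + 25.8000 = 111.1960

111.20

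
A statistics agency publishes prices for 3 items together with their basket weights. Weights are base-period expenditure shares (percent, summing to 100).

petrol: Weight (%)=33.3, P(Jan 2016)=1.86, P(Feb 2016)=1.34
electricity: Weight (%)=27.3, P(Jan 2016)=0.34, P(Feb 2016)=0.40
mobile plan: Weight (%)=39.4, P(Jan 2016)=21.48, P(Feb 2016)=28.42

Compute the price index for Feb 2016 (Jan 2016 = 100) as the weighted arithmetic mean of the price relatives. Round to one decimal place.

108.2

petrol: 33.3 × (1.34/1.86) = 33.3 × 0.720430 = 23.9903
electricity: 27.3 × (0.40/0.34) = 27.3 × 1.176471 = 32.1176
mobile plan: 39.4 × (28.42/21.48) = 39.4 × 1.323091 = 52.1298
Index = Σ wᵢ·(p₁ᵢ/p₀ᵢ) = 23.9903 + 32.1176 + 52.1298 = 108.2378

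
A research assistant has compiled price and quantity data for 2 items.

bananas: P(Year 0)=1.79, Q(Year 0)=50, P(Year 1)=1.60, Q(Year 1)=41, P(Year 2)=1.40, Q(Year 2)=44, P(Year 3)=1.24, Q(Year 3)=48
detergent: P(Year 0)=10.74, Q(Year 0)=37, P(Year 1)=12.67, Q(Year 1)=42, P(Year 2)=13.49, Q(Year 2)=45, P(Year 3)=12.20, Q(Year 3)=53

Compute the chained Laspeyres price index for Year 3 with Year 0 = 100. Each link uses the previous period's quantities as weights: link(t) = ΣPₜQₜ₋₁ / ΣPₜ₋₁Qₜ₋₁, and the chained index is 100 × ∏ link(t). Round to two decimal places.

Link Year 0→Year 1:
ΣP(Year 1)Q(Year 0) = 1.60×50 + 12.67×37 = 80 + 468.79 = 548.79
ΣP(Year 0)Q(Year 0) = 1.79×50 + 10.74×37 = 89.5 + 397.38 = 486.88
link = 548.79/486.88 = 1.127157
Link Year 1→Year 2:
ΣP(Year 2)Q(Year 1) = 1.40×41 + 13.49×42 = 57.4 + 566.58 = 623.98
ΣP(Year 1)Q(Year 1) = 1.60×41 + 12.67×42 = 65.6 + 532.14 = 597.74
link = 623.98/597.74 = 1.043899
Link Year 2→Year 3:
ΣP(Year 3)Q(Year 2) = 1.24×44 + 12.20×45 = 54.56 + 549 = 603.56
ΣP(Year 2)Q(Year 2) = 1.40×44 + 13.49×45 = 61.6 + 607.05 = 668.65
link = 603.56/668.65 = 0.902655
Chained index = 100 × 1.127157 × 1.043899 × 0.902655 = 106.2097

106.21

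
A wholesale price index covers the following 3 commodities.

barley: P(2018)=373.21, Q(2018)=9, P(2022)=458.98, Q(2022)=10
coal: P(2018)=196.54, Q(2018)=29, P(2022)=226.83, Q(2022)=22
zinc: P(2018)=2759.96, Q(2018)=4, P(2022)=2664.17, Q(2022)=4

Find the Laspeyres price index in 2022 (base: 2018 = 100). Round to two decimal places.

106.30

Laspeyres price index uses base-period quantities as weights.
ΣP(2022)·Q(2018) = 458.98×9 + 226.83×29 + 2664.17×4 = 4130.82 + 6578.07 + 10656.68 = 21365.57
ΣP(2018)·Q(2018) = 373.21×9 + 196.54×29 + 2759.96×4 = 3358.89 + 5699.66 + 11039.84 = 20098.39
Index = 21365.57 / 20098.39 × 100 = 106.3049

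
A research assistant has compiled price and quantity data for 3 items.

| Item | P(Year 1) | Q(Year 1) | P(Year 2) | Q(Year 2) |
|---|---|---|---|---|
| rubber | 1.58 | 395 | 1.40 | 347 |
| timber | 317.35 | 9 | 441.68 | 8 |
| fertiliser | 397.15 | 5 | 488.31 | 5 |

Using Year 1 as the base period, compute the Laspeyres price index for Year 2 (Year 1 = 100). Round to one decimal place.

127.5

Laspeyres price index uses base-period quantities as weights.
ΣP(Year 2)·Q(Year 1) = 1.40×395 + 441.68×9 + 488.31×5 = 553 + 3975.12 + 2441.55 = 6969.67
ΣP(Year 1)·Q(Year 1) = 1.58×395 + 317.35×9 + 397.15×5 = 624.1 + 2856.15 + 1985.75 = 5466
Index = 6969.67 / 5466 × 100 = 127.5095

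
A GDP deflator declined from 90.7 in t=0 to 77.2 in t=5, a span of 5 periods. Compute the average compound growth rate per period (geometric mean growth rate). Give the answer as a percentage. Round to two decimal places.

Growth factor = (77.2/90.7)^(1/5) = (0.851158)^(1/5) = 0.968282
Growth rate = 0.968282 − 1 = -0.031718 = -3.1718%

-3.17%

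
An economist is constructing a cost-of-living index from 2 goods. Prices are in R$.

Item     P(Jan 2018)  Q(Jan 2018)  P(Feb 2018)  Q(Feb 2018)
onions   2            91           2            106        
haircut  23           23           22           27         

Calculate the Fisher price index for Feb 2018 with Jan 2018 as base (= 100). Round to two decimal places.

96.76

Laspeyres component (base-period weights):
ΣP(Feb 2018)Q(Jan 2018) = 2×91 + 22×23 = 182 + 506 = 688
ΣP(Jan 2018)Q(Jan 2018) = 2×91 + 23×23 = 182 + 529 = 711
L = 688 / 711 × 100 = 96.7651
Paasche component (current-period weights):
ΣP(Feb 2018)Q(Feb 2018) = 2×106 + 22×27 = 212 + 594 = 806
ΣP(Jan 2018)Q(Feb 2018) = 2×106 + 23×27 = 212 + 621 = 833
P = 806 / 833 × 100 = 96.7587
Fisher = √(L × P) = √(96.7651 × 96.7587) = 96.7619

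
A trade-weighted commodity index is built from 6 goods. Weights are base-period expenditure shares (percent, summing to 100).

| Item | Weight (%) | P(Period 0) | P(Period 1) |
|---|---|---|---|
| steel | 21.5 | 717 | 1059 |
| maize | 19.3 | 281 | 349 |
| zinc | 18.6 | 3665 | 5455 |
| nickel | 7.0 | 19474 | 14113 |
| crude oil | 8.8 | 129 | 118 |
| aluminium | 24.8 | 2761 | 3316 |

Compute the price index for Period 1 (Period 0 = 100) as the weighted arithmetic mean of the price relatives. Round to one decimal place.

steel: 21.5 × (1059/717) = 21.5 × 1.476987 = 31.7552
maize: 19.3 × (349/281) = 19.3 × 1.241993 = 23.9705
zinc: 18.6 × (5455/3665) = 18.6 × 1.488404 = 27.6843
nickel: 7.0 × (14113/19474) = 7.0 × 0.724710 = 5.0730
crude oil: 8.8 × (118/129) = 8.8 × 0.914729 = 8.0496
aluminium: 24.8 × (3316/2761) = 24.8 × 1.201014 = 29.7852
Index = Σ wᵢ·(p₁ᵢ/p₀ᵢ) = 31.7552 + 23.9705 + 27.6843 + 5.0730 + 8.0496 + 29.7852 = 126.3177

126.3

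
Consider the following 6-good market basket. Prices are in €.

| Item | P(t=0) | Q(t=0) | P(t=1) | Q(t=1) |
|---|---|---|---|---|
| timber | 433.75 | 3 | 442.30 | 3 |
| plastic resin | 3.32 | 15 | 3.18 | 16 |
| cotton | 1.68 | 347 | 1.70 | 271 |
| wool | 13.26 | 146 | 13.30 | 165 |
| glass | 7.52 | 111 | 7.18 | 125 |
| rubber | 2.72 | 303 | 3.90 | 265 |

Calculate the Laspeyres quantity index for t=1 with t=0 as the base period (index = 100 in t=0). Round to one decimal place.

102.3

Laspeyres quantity index uses base-period prices as weights.
ΣP(t=0)·Q(t=1) = 433.75×3 + 3.32×16 + 1.68×271 + 13.26×165 + 7.52×125 + 2.72×265 = 1301.25 + 53.12 + 455.28 + 2187.9 + 940 + 720.8 = 5658.35
ΣP(t=0)·Q(t=0) = 433.75×3 + 3.32×15 + 1.68×347 + 13.26×146 + 7.52×111 + 2.72×303 = 1301.25 + 49.8 + 582.96 + 1935.96 + 834.72 + 824.16 = 5528.85
Index = 5658.35 / 5528.85 × 100 = 102.3423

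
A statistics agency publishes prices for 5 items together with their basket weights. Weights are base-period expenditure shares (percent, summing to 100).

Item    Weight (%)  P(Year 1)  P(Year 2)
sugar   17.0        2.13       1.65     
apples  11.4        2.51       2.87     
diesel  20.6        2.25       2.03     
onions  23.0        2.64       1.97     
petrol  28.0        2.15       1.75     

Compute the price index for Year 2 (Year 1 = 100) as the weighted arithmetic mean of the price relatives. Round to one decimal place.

84.7

sugar: 17.0 × (1.65/2.13) = 17.0 × 0.774648 = 13.1690
apples: 11.4 × (2.87/2.51) = 11.4 × 1.143426 = 13.0351
diesel: 20.6 × (2.03/2.25) = 20.6 × 0.902222 = 18.5858
onions: 23.0 × (1.97/2.64) = 23.0 × 0.746212 = 17.1629
petrol: 28.0 × (1.75/2.15) = 28.0 × 0.813953 = 22.7907
Index = Σ wᵢ·(p₁ᵢ/p₀ᵢ) = 13.1690 + 13.0351 + 18.5858 + 17.1629 + 22.7907 = 84.7434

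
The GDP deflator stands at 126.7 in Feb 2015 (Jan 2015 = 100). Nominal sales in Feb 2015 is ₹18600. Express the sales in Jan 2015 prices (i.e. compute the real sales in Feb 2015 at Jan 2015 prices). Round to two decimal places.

14680.35

Real = Nominal ÷ (Index/100) = 18600 ÷ (126.7/100)
     = 18600 ÷ 1.267 = 14680.3473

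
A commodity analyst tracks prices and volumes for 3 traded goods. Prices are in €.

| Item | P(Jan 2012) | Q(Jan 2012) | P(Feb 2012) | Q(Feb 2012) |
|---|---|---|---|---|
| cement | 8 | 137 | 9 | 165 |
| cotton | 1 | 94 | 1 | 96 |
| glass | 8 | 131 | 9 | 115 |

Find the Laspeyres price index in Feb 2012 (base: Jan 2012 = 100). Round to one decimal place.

Laspeyres price index uses base-period quantities as weights.
ΣP(Feb 2012)·Q(Jan 2012) = 9×137 + 1×94 + 9×131 = 1233 + 94 + 1179 = 2506
ΣP(Jan 2012)·Q(Jan 2012) = 8×137 + 1×94 + 8×131 = 1096 + 94 + 1048 = 2238
Index = 2506 / 2238 × 100 = 111.9750

112.0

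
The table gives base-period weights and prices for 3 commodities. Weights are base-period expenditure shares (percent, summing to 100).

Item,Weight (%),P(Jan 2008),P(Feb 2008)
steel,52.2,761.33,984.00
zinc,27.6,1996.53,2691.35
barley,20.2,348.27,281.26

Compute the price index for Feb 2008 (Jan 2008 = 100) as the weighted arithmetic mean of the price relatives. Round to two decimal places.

120.99

steel: 52.2 × (984.00/761.33) = 52.2 × 1.292475 = 67.4672
zinc: 27.6 × (2691.35/1996.53) = 27.6 × 1.348014 = 37.2052
barley: 20.2 × (281.26/348.27) = 20.2 × 0.807592 = 16.3134
Index = Σ wᵢ·(p₁ᵢ/p₀ᵢ) = 67.4672 + 37.2052 + 16.3134 = 120.9857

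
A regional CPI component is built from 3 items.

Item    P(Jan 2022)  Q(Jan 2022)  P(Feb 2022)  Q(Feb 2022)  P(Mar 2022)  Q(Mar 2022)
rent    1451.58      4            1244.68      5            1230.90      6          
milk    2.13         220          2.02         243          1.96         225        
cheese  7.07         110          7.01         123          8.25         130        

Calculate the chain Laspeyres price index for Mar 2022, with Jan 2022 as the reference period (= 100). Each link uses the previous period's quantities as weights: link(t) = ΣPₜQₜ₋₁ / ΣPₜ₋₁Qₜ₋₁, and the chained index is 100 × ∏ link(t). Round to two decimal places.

88.63

Link Jan 2022→Feb 2022:
ΣP(Feb 2022)Q(Jan 2022) = 1244.68×4 + 2.02×220 + 7.01×110 = 4978.72 + 444.4 + 771.1 = 6194.22
ΣP(Jan 2022)Q(Jan 2022) = 1451.58×4 + 2.13×220 + 7.07×110 = 5806.32 + 468.6 + 777.7 = 7052.62
link = 6194.22/7052.62 = 0.878286
Link Feb 2022→Mar 2022:
ΣP(Mar 2022)Q(Feb 2022) = 1230.90×5 + 1.96×243 + 8.25×123 = 6154.5 + 476.28 + 1014.75 = 7645.53
ΣP(Feb 2022)Q(Feb 2022) = 1244.68×5 + 2.02×243 + 7.01×123 = 6223.4 + 490.86 + 862.23 = 7576.49
link = 7645.53/7576.49 = 1.009112
Chained index = 100 × 0.878286 × 1.009112 = 88.6290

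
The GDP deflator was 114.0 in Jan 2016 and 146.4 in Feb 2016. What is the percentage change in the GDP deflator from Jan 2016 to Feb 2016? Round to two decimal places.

Change = (146.4 − 114.0) / 114.0 × 100
       = 32.4 / 114.0 × 100 = 28.4211%

28.42%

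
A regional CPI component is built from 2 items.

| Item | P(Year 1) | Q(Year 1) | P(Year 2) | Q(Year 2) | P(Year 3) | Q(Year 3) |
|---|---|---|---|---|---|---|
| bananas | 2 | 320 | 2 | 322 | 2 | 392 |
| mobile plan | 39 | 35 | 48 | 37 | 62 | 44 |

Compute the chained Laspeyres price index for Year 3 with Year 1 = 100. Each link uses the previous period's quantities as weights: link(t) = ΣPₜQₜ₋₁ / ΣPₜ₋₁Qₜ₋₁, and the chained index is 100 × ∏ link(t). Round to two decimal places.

Link Year 1→Year 2:
ΣP(Year 2)Q(Year 1) = 2×320 + 48×35 = 640 + 1680 = 2320
ΣP(Year 1)Q(Year 1) = 2×320 + 39×35 = 640 + 1365 = 2005
link = 2320/2005 = 1.157107
Link Year 2→Year 3:
ΣP(Year 3)Q(Year 2) = 2×322 + 62×37 = 644 + 2294 = 2938
ΣP(Year 2)Q(Year 2) = 2×322 + 48×37 = 644 + 1776 = 2420
link = 2938/2420 = 1.214050
Chained index = 100 × 1.157107 × 1.214050 = 140.4786

140.48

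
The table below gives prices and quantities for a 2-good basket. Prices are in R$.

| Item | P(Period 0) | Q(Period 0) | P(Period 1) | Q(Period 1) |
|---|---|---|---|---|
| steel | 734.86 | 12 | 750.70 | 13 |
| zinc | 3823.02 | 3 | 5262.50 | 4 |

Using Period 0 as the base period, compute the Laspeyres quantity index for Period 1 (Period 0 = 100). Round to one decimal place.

Laspeyres quantity index uses base-period prices as weights.
ΣP(Period 0)·Q(Period 1) = 734.86×13 + 3823.02×4 = 9553.18 + 15292.08 = 24845.26
ΣP(Period 0)·Q(Period 0) = 734.86×12 + 3823.02×3 = 8818.32 + 11469.06 = 20287.38
Index = 24845.26 / 20287.38 × 100 = 122.4666

122.5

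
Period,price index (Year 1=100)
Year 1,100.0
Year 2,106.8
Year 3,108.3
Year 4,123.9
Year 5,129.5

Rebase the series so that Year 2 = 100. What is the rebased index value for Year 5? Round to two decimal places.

121.25

Rebased(Year 5) = 129.5 / 106.8 × 100 = 121.2547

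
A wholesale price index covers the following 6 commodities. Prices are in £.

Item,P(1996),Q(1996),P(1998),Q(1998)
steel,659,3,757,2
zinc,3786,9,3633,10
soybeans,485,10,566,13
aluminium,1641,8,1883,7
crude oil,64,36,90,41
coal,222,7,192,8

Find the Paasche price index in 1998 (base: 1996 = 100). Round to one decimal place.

Paasche price index uses current-period quantities as weights.
ΣP(1998)·Q(1998) = 757×2 + 3633×10 + 566×13 + 1883×7 + 90×41 + 192×8 = 1514 + 36330 + 7358 + 13181 + 3690 + 1536 = 63609
ΣP(1996)·Q(1998) = 659×2 + 3786×10 + 485×13 + 1641×7 + 64×41 + 222×8 = 1318 + 37860 + 6305 + 11487 + 2624 + 1776 = 61370
Index = 63609 / 61370 × 100 = 103.6484

103.6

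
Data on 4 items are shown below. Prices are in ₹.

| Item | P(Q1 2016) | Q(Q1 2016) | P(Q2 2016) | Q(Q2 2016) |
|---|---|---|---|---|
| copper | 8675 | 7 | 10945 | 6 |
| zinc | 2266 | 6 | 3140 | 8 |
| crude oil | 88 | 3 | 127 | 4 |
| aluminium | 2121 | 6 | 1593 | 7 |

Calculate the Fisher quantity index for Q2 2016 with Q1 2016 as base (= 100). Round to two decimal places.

Laspeyres component (base-period weights):
ΣP(Q1 2016)Q(Q2 2016) = 8675×6 + 2266×8 + 88×4 + 2121×7 = 52050 + 18128 + 352 + 14847 = 85377
ΣP(Q1 2016)Q(Q1 2016) = 8675×7 + 2266×6 + 88×3 + 2121×6 = 60725 + 13596 + 264 + 12726 = 87311
L = 85377 / 87311 × 100 = 97.7849
Paasche component (current-period weights):
ΣP(Q2 2016)Q(Q2 2016) = 10945×6 + 3140×8 + 127×4 + 1593×7 = 65670 + 25120 + 508 + 11151 = 102449
ΣP(Q2 2016)Q(Q1 2016) = 10945×7 + 3140×6 + 127×3 + 1593×6 = 76615 + 18840 + 381 + 9558 = 105394
P = 102449 / 105394 × 100 = 97.2057
Fisher = √(L × P) = √(97.7849 × 97.2057) = 97.4949

97.49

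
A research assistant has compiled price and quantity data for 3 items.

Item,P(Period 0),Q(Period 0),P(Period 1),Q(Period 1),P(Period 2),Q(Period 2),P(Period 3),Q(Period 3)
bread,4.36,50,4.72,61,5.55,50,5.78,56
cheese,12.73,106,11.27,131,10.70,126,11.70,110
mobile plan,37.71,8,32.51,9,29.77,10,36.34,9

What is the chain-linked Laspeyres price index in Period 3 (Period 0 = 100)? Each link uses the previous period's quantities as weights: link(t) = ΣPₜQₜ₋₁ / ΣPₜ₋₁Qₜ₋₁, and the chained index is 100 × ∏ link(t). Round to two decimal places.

97.65

Link Period 0→Period 1:
ΣP(Period 1)Q(Period 0) = 4.72×50 + 11.27×106 + 32.51×8 = 236 + 1194.62 + 260.08 = 1690.7
ΣP(Period 0)Q(Period 0) = 4.36×50 + 12.73×106 + 37.71×8 = 218 + 1349.38 + 301.68 = 1869.06
link = 1690.7/1869.06 = 0.904572
Link Period 1→Period 2:
ΣP(Period 2)Q(Period 1) = 5.55×61 + 10.70×131 + 29.77×9 = 338.55 + 1401.7 + 267.93 = 2008.18
ΣP(Period 1)Q(Period 1) = 4.72×61 + 11.27×131 + 32.51×9 = 287.92 + 1476.37 + 292.59 = 2056.88
link = 2008.18/2056.88 = 0.976323
Link Period 2→Period 3:
ΣP(Period 3)Q(Period 2) = 5.78×50 + 11.70×126 + 36.34×10 = 289 + 1474.2 + 363.4 = 2126.6
ΣP(Period 2)Q(Period 2) = 5.55×50 + 10.70×126 + 29.77×10 = 277.5 + 1348.2 + 297.7 = 1923.4
link = 2126.6/1923.4 = 1.105646
Chained index = 100 × 0.904572 × 0.976323 × 1.105646 = 97.6457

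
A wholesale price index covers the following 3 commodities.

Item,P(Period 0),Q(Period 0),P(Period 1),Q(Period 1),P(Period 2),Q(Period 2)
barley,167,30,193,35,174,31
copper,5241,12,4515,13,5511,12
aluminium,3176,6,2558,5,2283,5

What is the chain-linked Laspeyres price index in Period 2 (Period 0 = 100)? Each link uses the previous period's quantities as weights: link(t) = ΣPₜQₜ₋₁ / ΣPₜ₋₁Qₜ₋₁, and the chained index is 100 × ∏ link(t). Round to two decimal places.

Link Period 0→Period 1:
ΣP(Period 1)Q(Period 0) = 193×30 + 4515×12 + 2558×6 = 5790 + 54180 + 15348 = 75318
ΣP(Period 0)Q(Period 0) = 167×30 + 5241×12 + 3176×6 = 5010 + 62892 + 19056 = 86958
link = 75318/86958 = 0.866142
Link Period 1→Period 2:
ΣP(Period 2)Q(Period 1) = 174×35 + 5511×13 + 2283×5 = 6090 + 71643 + 11415 = 89148
ΣP(Period 1)Q(Period 1) = 193×35 + 4515×13 + 2558×5 = 6755 + 58695 + 12790 = 78240
link = 89148/78240 = 1.139417
Chained index = 100 × 0.866142 × 1.139417 = 98.6897

98.69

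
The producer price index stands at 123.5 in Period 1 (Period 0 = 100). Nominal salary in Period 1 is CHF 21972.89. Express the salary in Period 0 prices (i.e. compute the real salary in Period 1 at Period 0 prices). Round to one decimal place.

17791.8

Real = Nominal ÷ (Index/100) = 21972.89 ÷ (123.5/100)
     = 21972.89 ÷ 1.235 = 17791.8138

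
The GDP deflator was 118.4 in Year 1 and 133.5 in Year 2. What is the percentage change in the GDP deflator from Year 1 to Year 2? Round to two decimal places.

12.75%

Change = (133.5 − 118.4) / 118.4 × 100
       = 15.1 / 118.4 × 100 = 12.7534%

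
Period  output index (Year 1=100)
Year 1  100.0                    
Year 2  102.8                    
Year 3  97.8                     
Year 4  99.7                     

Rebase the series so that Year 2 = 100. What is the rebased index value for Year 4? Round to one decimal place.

Rebased(Year 4) = 99.7 / 102.8 × 100 = 96.9844

97.0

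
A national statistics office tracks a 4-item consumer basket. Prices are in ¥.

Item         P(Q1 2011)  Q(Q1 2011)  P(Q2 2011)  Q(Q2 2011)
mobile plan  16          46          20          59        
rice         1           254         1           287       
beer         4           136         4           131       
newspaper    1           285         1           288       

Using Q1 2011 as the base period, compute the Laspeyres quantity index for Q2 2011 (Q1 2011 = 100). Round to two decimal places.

Laspeyres quantity index uses base-period prices as weights.
ΣP(Q1 2011)·Q(Q2 2011) = 16×59 + 1×287 + 4×131 + 1×288 = 944 + 287 + 524 + 288 = 2043
ΣP(Q1 2011)·Q(Q1 2011) = 16×46 + 1×254 + 4×136 + 1×285 = 736 + 254 + 544 + 285 = 1819
Index = 2043 / 1819 × 100 = 112.3145

112.31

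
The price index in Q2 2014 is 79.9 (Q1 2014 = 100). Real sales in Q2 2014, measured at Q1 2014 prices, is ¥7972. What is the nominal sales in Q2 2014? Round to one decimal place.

6369.6

Nominal = Real × (Index/100) = 7972 × (79.9/100)
        = 7972 × 0.799 = 6369.6280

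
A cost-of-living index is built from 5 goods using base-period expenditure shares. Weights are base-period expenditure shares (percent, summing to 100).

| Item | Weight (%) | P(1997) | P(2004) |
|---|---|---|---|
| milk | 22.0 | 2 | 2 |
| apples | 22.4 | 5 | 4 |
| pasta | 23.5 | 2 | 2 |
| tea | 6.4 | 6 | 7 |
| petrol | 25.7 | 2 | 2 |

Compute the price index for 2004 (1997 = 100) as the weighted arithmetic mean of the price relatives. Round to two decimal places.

96.59

milk: 22.0 × (2/2) = 22.0 × 1.000000 = 22.0000
apples: 22.4 × (4/5) = 22.4 × 0.800000 = 17.9200
pasta: 23.5 × (2/2) = 23.5 × 1.000000 = 23.5000
tea: 6.4 × (7/6) = 6.4 × 1.166667 = 7.4667
petrol: 25.7 × (2/2) = 25.7 × 1.000000 = 25.7000
Index = Σ wᵢ·(p₁ᵢ/p₀ᵢ) = 22.0000 + 17.9200 + 23.5000 + 7.4667 + 25.7000 = 96.5867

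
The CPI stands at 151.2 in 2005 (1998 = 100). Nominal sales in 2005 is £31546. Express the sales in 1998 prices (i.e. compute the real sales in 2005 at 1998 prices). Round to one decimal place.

20863.8

Real = Nominal ÷ (Index/100) = 31546 ÷ (151.2/100)
     = 31546 ÷ 1.512 = 20863.7566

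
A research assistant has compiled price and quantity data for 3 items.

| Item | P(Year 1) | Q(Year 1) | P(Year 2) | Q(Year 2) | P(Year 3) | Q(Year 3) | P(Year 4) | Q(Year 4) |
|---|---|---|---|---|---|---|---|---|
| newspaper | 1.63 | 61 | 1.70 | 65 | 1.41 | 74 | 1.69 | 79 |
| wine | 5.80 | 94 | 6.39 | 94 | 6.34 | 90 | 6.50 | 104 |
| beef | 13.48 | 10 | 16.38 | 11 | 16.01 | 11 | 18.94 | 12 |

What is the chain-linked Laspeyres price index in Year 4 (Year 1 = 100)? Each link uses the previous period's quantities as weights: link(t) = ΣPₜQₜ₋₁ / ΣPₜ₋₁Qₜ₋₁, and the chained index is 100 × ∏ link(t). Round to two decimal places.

Link Year 1→Year 2:
ΣP(Year 2)Q(Year 1) = 1.70×61 + 6.39×94 + 16.38×10 = 103.7 + 600.66 + 163.8 = 868.16
ΣP(Year 1)Q(Year 1) = 1.63×61 + 5.80×94 + 13.48×10 = 99.43 + 545.2 + 134.8 = 779.43
link = 868.16/779.43 = 1.113840
Link Year 2→Year 3:
ΣP(Year 3)Q(Year 2) = 1.41×65 + 6.34×94 + 16.01×11 = 91.65 + 595.96 + 176.11 = 863.72
ΣP(Year 2)Q(Year 2) = 1.70×65 + 6.39×94 + 16.38×11 = 110.5 + 600.66 + 180.18 = 891.34
link = 863.72/891.34 = 0.969013
Link Year 3→Year 4:
ΣP(Year 4)Q(Year 3) = 1.69×74 + 6.50×90 + 18.94×11 = 125.06 + 585 + 208.34 = 918.4
ΣP(Year 3)Q(Year 3) = 1.41×74 + 6.34×90 + 16.01×11 = 104.34 + 570.6 + 176.11 = 851.05
link = 918.4/851.05 = 1.079138
Chained index = 100 × 1.113840 × 0.969013 × 1.079138 = 116.4740

116.47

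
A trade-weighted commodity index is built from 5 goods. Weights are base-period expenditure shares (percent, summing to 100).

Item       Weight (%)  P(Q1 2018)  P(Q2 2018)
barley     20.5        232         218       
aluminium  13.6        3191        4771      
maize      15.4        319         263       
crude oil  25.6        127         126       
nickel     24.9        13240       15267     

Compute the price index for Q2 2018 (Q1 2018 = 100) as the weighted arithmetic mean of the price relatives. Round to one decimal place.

barley: 20.5 × (218/232) = 20.5 × 0.939655 = 19.2629
aluminium: 13.6 × (4771/3191) = 13.6 × 1.495143 = 20.3339
maize: 15.4 × (263/319) = 15.4 × 0.824451 = 12.6966
crude oil: 25.6 × (126/127) = 25.6 × 0.992126 = 25.3984
nickel: 24.9 × (15267/13240) = 24.9 × 1.153097 = 28.7121
Index = Σ wᵢ·(p₁ᵢ/p₀ᵢ) = 19.2629 + 20.3339 + 12.6966 + 25.3984 + 28.7121 = 106.4040

106.4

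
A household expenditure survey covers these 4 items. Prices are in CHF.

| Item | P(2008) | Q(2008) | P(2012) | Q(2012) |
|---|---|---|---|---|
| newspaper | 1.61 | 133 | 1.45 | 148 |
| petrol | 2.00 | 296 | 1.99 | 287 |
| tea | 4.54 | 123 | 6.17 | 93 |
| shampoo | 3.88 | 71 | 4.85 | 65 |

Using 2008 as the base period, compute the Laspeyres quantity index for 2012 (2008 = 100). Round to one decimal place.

90.7

Laspeyres quantity index uses base-period prices as weights.
ΣP(2008)·Q(2012) = 1.61×148 + 2.00×287 + 4.54×93 + 3.88×65 = 238.28 + 574 + 422.22 + 252.2 = 1486.7
ΣP(2008)·Q(2008) = 1.61×133 + 2.00×296 + 4.54×123 + 3.88×71 = 214.13 + 592 + 558.42 + 275.48 = 1640.03
Index = 1486.7 / 1640.03 × 100 = 90.6508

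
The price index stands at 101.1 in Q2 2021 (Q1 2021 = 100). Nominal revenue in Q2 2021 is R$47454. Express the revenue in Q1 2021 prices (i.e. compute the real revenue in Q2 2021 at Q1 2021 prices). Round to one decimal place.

46937.7

Real = Nominal ÷ (Index/100) = 47454 ÷ (101.1/100)
     = 47454 ÷ 1.011 = 46937.6855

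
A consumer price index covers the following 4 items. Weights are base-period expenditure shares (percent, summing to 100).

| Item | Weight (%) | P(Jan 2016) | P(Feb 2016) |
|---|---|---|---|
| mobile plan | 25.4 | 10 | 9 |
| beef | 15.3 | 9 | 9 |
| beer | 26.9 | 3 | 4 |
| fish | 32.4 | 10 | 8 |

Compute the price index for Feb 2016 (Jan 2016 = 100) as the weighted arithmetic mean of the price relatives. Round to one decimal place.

99.9

mobile plan: 25.4 × (9/10) = 25.4 × 0.900000 = 22.8600
beef: 15.3 × (9/9) = 15.3 × 1.000000 = 15.3000
beer: 26.9 × (4/3) = 26.9 × 1.333333 = 35.8667
fish: 32.4 × (8/10) = 32.4 × 0.800000 = 25.9200
Index = Σ wᵢ·(p₁ᵢ/p₀ᵢ) = 22.8600 + 15.3000 + 35.8667 + 25.9200 = 99.9467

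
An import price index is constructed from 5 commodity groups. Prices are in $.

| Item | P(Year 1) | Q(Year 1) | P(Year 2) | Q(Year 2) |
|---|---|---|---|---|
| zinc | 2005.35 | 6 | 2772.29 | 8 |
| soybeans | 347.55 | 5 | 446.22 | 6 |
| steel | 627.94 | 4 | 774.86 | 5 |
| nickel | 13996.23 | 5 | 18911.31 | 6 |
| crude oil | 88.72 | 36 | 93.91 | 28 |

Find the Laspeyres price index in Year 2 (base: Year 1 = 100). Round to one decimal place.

Laspeyres price index uses base-period quantities as weights.
ΣP(Year 2)·Q(Year 1) = 2772.29×6 + 446.22×5 + 774.86×4 + 18911.31×5 + 93.91×36 = 16633.74 + 2231.1 + 3099.44 + 94556.55 + 3380.76 = 119901.59
ΣP(Year 1)·Q(Year 1) = 2005.35×6 + 347.55×5 + 627.94×4 + 13996.23×5 + 88.72×36 = 12032.1 + 1737.75 + 2511.76 + 69981.15 + 3193.92 = 89456.68
Index = 119901.59 / 89456.68 × 100 = 134.0331

134.0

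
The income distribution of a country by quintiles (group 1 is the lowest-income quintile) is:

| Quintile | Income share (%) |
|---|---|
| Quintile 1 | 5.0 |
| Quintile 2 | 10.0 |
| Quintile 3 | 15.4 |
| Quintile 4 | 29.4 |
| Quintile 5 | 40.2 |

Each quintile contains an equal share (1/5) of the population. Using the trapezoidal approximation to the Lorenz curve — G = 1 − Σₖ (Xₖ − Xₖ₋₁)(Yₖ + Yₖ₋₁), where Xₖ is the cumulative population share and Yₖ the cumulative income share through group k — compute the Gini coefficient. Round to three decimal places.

0.359

Cumulative income shares Yₖ: 0.0500, 0.1500, 0.3040, 0.5980, 1.0000
Σ (Xₖ−Xₖ₋₁)(Yₖ+Yₖ₋₁) = (1/5)(0.0500+0.0000) + (1/5)(0.1500+0.0500) + (1/5)(0.3040+0.1500) + (1/5)(0.5980+0.3040) + (1/5)(1.0000+0.5980)
  = 0.0100 + 0.0400 + 0.0908 + 0.1804 + 0.3196 = 0.6408
G = 1 − 0.6408 = 0.3592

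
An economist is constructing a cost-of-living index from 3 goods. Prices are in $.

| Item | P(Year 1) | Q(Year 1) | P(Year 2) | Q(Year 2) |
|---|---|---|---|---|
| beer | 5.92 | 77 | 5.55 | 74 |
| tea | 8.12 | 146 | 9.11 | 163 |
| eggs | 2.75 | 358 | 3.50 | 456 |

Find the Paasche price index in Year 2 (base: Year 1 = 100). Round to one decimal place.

Paasche price index uses current-period quantities as weights.
ΣP(Year 2)·Q(Year 2) = 5.55×74 + 9.11×163 + 3.50×456 = 410.7 + 1484.93 + 1596 = 3491.63
ΣP(Year 1)·Q(Year 2) = 5.92×74 + 8.12×163 + 2.75×456 = 438.08 + 1323.56 + 1254 = 3015.64
Index = 3491.63 / 3015.64 × 100 = 115.7840

115.8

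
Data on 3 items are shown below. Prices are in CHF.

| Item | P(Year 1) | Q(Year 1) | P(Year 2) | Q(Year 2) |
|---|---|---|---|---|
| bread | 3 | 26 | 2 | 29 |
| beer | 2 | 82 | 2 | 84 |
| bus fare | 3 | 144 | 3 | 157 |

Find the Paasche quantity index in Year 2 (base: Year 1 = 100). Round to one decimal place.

107.6

Paasche quantity index uses current-period prices as weights.
ΣP(Year 2)·Q(Year 2) = 2×29 + 2×84 + 3×157 = 58 + 168 + 471 = 697
ΣP(Year 2)·Q(Year 1) = 2×26 + 2×82 + 3×144 = 52 + 164 + 432 = 648
Index = 697 / 648 × 100 = 107.5617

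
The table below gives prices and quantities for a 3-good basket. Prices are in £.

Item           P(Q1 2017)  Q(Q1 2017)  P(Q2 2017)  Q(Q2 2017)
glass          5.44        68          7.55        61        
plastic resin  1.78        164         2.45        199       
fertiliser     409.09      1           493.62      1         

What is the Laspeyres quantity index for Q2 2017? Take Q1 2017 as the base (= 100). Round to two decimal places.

102.26

Laspeyres quantity index uses base-period prices as weights.
ΣP(Q1 2017)·Q(Q2 2017) = 5.44×61 + 1.78×199 + 409.09×1 = 331.84 + 354.22 + 409.09 = 1095.15
ΣP(Q1 2017)·Q(Q1 2017) = 5.44×68 + 1.78×164 + 409.09×1 = 369.92 + 291.92 + 409.09 = 1070.93
Index = 1095.15 / 1070.93 × 100 = 102.2616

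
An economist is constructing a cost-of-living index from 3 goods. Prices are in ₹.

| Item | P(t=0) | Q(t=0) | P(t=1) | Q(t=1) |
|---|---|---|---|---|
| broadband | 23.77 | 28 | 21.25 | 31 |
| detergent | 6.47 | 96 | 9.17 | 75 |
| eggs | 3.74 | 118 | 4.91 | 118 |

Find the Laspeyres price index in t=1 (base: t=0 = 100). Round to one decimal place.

Laspeyres price index uses base-period quantities as weights.
ΣP(t=1)·Q(t=0) = 21.25×28 + 9.17×96 + 4.91×118 = 595 + 880.32 + 579.38 = 2054.7
ΣP(t=0)·Q(t=0) = 23.77×28 + 6.47×96 + 3.74×118 = 665.56 + 621.12 + 441.32 = 1728
Index = 2054.7 / 1728 × 100 = 118.9062

118.9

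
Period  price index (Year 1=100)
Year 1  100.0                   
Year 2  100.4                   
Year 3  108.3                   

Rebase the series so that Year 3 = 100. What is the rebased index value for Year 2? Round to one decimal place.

92.7

Rebased(Year 2) = 100.4 / 108.3 × 100 = 92.7054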